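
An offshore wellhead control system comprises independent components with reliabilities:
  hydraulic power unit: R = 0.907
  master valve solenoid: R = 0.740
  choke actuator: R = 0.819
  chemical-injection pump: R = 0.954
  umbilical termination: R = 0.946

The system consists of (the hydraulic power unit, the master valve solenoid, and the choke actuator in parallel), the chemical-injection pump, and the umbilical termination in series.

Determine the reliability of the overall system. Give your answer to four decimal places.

Parallel (hydraulic power unit, master valve solenoid, and choke actuator): 1 − (1 − 0.907000)(1 − 0.740000)(1 − 0.819000) = 0.995623
Series ([0.995623], chemical-injection pump, and umbilical termination): 0.995623 × 0.954000 × 0.946000 = 0.8985

0.8985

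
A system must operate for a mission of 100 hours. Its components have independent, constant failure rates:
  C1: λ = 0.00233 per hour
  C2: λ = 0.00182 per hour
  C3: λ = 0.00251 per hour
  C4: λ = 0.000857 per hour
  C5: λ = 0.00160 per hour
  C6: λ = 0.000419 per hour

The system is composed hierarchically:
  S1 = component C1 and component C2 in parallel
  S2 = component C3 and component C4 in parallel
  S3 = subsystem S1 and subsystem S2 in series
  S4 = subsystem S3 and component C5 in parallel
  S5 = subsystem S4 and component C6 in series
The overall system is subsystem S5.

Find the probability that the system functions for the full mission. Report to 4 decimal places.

R(C1) = exp(−0.00233 × 100) = 0.792154
R(C2) = exp(−0.00182 × 100) = 0.833601
R(C3) = exp(−0.00251 × 100) = 0.778022
R(C4) = exp(−0.000857 × 100) = 0.917870
R(C5) = exp(−0.00160 × 100) = 0.852144
R(C6) = exp(−0.000419 × 100) = 0.958966
Parallel (C1 and C2): 1 − (1 − 0.792154)(1 − 0.833601) = 0.965415
Parallel (C3 and C4): 1 − (1 − 0.778022)(1 − 0.917870) = 0.981769
Series ([0.965415] and [0.981769]): 0.965415 × 0.981769 = 0.947815
Parallel ([0.947815] and C5): 1 − (1 − 0.947815)(1 − 0.852144) = 0.992284
Series ([0.992284] and C6): 0.992284 × 0.958966 = 0.9516

0.9516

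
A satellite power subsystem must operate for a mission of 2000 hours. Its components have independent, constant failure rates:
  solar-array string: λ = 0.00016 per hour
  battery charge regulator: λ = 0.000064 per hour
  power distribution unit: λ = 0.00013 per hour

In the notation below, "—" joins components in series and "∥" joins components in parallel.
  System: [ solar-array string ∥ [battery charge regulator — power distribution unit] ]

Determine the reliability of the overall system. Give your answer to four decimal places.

R(solar-array string) = exp(−0.00016 × 2000) = 0.726149
R(battery charge regulator) = exp(−0.000064 × 2000) = 0.879853
R(power distribution unit) = exp(−0.00013 × 2000) = 0.771052
Series (battery charge regulator and power distribution unit): 0.879853 × 0.771052 = 0.678412
Parallel (solar-array string and [0.678412]): 1 − (1 − 0.726149)(1 − 0.678412) = 0.9119

0.9119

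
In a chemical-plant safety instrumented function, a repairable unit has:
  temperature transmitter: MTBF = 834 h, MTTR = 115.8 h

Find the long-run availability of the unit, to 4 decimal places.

0.8781

A(temperature transmitter) = MTBF/(MTBF+MTTR) = 834/(834+115.8) = 0.8781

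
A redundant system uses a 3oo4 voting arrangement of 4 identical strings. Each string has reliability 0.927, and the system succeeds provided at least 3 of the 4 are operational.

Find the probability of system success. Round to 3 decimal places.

R = Σ_{i=3}^{4} C(4,i) p^i (1−p)^{4−i} with p = 0.927
C(4,3)·0.927^3·0.073^1 = 0.23261
C(4,4)·0.927^4·0.073^0 = 0.73845
Sum = 0.971

0.971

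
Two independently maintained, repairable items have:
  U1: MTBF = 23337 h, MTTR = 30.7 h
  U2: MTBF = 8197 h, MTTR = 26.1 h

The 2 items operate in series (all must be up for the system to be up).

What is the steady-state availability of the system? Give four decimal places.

A(U1) = MTBF/(MTBF+MTTR) = 23337/(23337+30.7) = 0.998686
A(U2) = MTBF/(MTBF+MTTR) = 8197/(8197+26.1) = 0.996826
Series availability: 0.998686 × 0.996826 = 0.9955

0.9955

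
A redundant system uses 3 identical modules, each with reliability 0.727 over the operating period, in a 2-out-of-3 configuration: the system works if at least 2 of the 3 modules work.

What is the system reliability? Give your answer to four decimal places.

R = Σ_{i=2}^{3} C(3,i) p^i (1−p)^{3−i} with p = 0.727
C(3,2)·0.727^2·0.273^1 = 0.432865
C(3,3)·0.727^3·0.273^0 = 0.384241
Sum = 0.8171

0.8171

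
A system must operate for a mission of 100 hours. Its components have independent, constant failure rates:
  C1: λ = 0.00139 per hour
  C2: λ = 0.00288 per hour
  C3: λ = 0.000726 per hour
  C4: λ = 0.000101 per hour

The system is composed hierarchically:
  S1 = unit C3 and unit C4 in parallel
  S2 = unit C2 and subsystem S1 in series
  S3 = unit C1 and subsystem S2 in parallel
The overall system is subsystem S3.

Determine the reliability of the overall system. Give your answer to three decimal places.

R(C1) = exp(−0.00139 × 100) = 0.87023
R(C2) = exp(−0.00288 × 100) = 0.74976
R(C3) = exp(−0.000726 × 100) = 0.92997
R(C4) = exp(−0.000101 × 100) = 0.98995
Parallel (C3 and C4): 1 − (1 − 0.92997)(1 − 0.98995) = 0.99930
Series (C2 and [0.99930]): 0.74976 × 0.99930 = 0.74924
Parallel (C1 and [0.74924]): 1 − (1 − 0.87023)(1 − 0.74924) = 0.967

0.967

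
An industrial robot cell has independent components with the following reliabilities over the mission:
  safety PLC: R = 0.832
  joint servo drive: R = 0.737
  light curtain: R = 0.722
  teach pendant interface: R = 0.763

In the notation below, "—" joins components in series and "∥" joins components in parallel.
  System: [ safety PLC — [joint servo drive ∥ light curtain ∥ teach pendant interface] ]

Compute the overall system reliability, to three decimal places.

Parallel (joint servo drive, light curtain, and teach pendant interface): 1 − (1 − 0.73700)(1 − 0.72200)(1 − 0.76300) = 0.98267
Series (safety PLC and [0.98267]): 0.83200 × 0.98267 = 0.818

0.818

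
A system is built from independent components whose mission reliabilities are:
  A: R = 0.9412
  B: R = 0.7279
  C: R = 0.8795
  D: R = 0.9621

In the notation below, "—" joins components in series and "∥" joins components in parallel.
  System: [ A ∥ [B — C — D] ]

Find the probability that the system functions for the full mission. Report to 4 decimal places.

Series (B, C, and D): 0.727900 × 0.879500 × 0.962100 = 0.615925
Parallel (A and [0.615925]): 1 − (1 − 0.941200)(1 − 0.615925) = 0.9774

0.9774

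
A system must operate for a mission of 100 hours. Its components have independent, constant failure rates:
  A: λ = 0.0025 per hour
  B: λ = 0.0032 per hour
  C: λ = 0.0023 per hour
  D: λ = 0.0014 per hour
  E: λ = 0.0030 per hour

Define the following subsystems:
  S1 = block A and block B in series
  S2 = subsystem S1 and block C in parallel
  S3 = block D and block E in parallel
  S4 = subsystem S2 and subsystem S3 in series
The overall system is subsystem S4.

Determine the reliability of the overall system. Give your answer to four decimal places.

R(A) = exp(−0.0025 × 100) = 0.778801
R(B) = exp(−0.0032 × 100) = 0.726149
R(C) = exp(−0.0023 × 100) = 0.794534
R(D) = exp(−0.0014 × 100) = 0.869358
R(E) = exp(−0.0030 × 100) = 0.740818
Series (A and B): 0.778801 × 0.726149 = 0.565526
Parallel ([0.565526] and C): 1 − (1 − 0.565526)(1 − 0.794534) = 0.910730
Parallel (D and E): 1 − (1 − 0.869358)(1 − 0.740818) = 0.966140
Series ([0.910730] and [0.966140]): 0.910730 × 0.966140 = 0.8799

0.8799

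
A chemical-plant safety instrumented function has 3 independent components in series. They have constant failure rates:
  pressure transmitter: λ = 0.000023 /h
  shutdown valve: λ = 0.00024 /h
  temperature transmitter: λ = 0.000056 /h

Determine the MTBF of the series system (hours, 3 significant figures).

Series of exponential components: λ_sys = Σ λ_i
λ_sys = 0.000023 + 0.00024 + 0.000056 = 3.1900e-04 /h
MTBF = 1 / λ_sys = 3130 h

3130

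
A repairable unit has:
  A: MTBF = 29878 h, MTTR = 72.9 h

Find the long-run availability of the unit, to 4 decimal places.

A(A) = MTBF/(MTBF+MTTR) = 29878/(29878+72.9) = 0.9976

0.9976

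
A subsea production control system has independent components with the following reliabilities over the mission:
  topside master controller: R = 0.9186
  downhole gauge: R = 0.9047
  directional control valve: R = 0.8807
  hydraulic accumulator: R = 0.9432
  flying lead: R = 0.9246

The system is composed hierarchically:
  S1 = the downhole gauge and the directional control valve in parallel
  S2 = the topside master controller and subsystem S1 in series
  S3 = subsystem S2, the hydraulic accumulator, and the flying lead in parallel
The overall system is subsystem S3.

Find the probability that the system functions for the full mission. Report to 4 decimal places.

Parallel (downhole gauge and directional control valve): 1 − (1 − 0.904700)(1 − 0.880700) = 0.988631
Series (topside master controller and [0.988631]): 0.918600 × 0.988631 = 0.908156
Parallel ([0.908156], hydraulic accumulator, and flying lead): 1 − (1 − 0.908156)(1 − 0.943200)(1 − 0.924600) = 0.9996

0.9996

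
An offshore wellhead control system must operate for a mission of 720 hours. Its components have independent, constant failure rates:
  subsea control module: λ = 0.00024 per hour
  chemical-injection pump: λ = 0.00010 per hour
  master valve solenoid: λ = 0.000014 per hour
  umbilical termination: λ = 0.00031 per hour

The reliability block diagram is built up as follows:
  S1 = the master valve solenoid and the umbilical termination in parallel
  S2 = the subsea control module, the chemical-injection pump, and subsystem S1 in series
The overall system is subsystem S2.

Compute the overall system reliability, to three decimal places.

0.781

R(subsea control module) = exp(−0.00024 × 720) = 0.84131
R(chemical-injection pump) = exp(−0.00010 × 720) = 0.93053
R(master valve solenoid) = exp(−0.000014 × 720) = 0.98997
R(umbilical termination) = exp(−0.00031 × 720) = 0.79995
Parallel (master valve solenoid and umbilical termination): 1 − (1 − 0.98997)(1 − 0.79995) = 0.99799
Series (subsea control module, chemical-injection pump, and [0.99799]): 0.84131 × 0.93053 × 0.99799 = 0.781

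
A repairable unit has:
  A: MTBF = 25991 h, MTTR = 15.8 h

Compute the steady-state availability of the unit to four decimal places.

0.9994

A(A) = MTBF/(MTBF+MTTR) = 25991/(25991+15.8) = 0.9994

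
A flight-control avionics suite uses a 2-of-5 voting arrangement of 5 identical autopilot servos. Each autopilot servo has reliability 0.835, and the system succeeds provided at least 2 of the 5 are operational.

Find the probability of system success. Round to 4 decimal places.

R = Σ_{i=2}^{5} C(5,i) p^i (1−p)^{5−i} with p = 0.835
C(5,2)·0.835^2·0.165^3 = 0.031320
C(5,3)·0.835^3·0.165^2 = 0.158499
C(5,4)·0.835^4·0.165^1 = 0.401051
C(5,5)·0.835^5·0.165^0 = 0.405912
Sum = 0.9968

0.9968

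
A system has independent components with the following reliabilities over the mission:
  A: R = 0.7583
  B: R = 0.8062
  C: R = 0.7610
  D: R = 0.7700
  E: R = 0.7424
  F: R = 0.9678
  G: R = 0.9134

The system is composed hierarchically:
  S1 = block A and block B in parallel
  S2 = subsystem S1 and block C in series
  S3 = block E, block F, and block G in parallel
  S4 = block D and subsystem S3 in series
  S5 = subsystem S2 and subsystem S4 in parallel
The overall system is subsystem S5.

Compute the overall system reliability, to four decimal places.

Parallel (A and B): 1 − (1 − 0.758300)(1 − 0.806200) = 0.953159
Series ([0.953159] and C): 0.953159 × 0.761000 = 0.725354
Parallel (E, F, and G): 1 − (1 − 0.742400)(1 − 0.967800)(1 − 0.913400) = 0.999282
Series (D and [0.999282]): 0.770000 × 0.999282 = 0.769447
Parallel ([0.725354] and [0.769447]): 1 − (1 − 0.725354)(1 − 0.769447) = 0.9367

0.9367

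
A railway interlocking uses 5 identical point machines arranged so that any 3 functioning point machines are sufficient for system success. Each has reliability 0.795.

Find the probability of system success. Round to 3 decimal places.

R = Σ_{i=3}^{5} C(5,i) p^i (1−p)^{5−i} with p = 0.795
C(5,3)·0.795^3·0.205^2 = 0.21116
C(5,4)·0.795^4·0.205^1 = 0.40944
C(5,5)·0.795^5·0.205^0 = 0.31757
Sum = 0.938

0.938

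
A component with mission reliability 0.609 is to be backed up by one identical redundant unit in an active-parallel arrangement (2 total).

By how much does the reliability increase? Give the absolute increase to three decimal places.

0.238

R_before = 0.609
R_after = 1 − (1 − 0.609)^2 = 0.847
ΔR = 0.847 − 0.609 = 0.238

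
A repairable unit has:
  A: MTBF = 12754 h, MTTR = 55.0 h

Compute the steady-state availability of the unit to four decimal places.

0.9957

A(A) = MTBF/(MTBF+MTTR) = 12754/(12754+55.0) = 0.9957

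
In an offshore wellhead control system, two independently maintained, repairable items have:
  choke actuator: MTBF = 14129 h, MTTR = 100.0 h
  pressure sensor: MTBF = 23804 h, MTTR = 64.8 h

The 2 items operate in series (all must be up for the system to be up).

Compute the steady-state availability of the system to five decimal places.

0.99028

A(choke actuator) = MTBF/(MTBF+MTTR) = 14129/(14129+100.0) = 0.992972
A(pressure sensor) = MTBF/(MTBF+MTTR) = 23804/(23804+64.8) = 0.997285
Series availability: 0.992972 × 0.997285 = 0.99028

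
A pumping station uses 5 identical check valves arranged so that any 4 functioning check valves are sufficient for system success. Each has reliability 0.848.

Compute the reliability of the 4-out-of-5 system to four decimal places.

R = Σ_{i=4}^{5} C(5,i) p^i (1−p)^{5−i} with p = 0.848
C(5,4)·0.848^4·0.152^1 = 0.393004
C(5,5)·0.848^5·0.152^0 = 0.438510
Sum = 0.8315

0.8315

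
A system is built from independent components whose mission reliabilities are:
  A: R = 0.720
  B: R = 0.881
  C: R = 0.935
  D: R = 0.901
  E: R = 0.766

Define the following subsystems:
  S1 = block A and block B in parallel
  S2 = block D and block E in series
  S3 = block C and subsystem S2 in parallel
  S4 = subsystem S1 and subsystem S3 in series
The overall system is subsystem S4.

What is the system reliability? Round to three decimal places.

0.947

Parallel (A and B): 1 − (1 − 0.72000)(1 − 0.88100) = 0.96668
Series (D and E): 0.90100 × 0.76600 = 0.69017
Parallel (C and [0.69017]): 1 − (1 − 0.93500)(1 − 0.69017) = 0.97986
Series ([0.96668] and [0.97986]): 0.96668 × 0.97986 = 0.947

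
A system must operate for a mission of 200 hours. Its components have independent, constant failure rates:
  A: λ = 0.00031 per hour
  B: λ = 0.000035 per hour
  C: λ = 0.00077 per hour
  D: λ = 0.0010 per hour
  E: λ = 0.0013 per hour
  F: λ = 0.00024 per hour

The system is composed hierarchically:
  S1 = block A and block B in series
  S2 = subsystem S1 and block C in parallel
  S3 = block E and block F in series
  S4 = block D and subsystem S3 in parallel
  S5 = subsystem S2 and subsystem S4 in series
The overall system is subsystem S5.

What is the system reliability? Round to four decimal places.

0.9429

R(A) = exp(−0.00031 × 200) = 0.939883
R(B) = exp(−0.000035 × 200) = 0.993024
R(C) = exp(−0.00077 × 200) = 0.857272
R(D) = exp(−0.0010 × 200) = 0.818731
R(E) = exp(−0.0013 × 200) = 0.771052
R(F) = exp(−0.00024 × 200) = 0.953134
Series (A and B): 0.939883 × 0.993024 = 0.933326
Parallel ([0.933326] and C): 1 − (1 − 0.933326)(1 − 0.857272) = 0.990484
Series (E and F): 0.771052 × 0.953134 = 0.734916
Parallel (D and [0.734916]): 1 − (1 − 0.818731)(1 − 0.734916) = 0.951948
Series ([0.990484] and [0.951948]): 0.990484 × 0.951948 = 0.9429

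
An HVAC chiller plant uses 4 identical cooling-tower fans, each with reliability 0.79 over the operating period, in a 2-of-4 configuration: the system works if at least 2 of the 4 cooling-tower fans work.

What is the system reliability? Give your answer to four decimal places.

R = Σ_{i=2}^{4} C(4,i) p^i (1−p)^{4−i} with p = 0.79
C(4,2)·0.79^2·0.21^2 = 0.165137
C(4,3)·0.79^3·0.21^1 = 0.414153
C(4,4)·0.79^4·0.21^0 = 0.389501
Sum = 0.9688

0.9688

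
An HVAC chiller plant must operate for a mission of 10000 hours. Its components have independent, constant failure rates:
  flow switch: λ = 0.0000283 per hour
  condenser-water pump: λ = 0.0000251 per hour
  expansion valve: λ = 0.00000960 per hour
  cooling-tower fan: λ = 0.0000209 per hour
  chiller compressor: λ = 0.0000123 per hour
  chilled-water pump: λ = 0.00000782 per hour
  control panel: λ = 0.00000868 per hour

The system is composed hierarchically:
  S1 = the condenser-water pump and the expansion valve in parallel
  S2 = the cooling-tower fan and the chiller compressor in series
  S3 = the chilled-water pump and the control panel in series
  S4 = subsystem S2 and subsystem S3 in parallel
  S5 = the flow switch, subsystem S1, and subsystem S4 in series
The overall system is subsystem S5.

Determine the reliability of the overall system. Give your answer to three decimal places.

R(flow switch) = exp(−0.0000283 × 10000) = 0.75352
R(condenser-water pump) = exp(−0.0000251 × 10000) = 0.77802
R(expansion valve) = exp(−0.00000960 × 10000) = 0.90846
R(cooling-tower fan) = exp(−0.0000209 × 10000) = 0.81140
R(chiller compressor) = exp(−0.0000123 × 10000) = 0.88426
R(chilled-water pump) = exp(−0.00000782 × 10000) = 0.92478
R(control panel) = exp(−0.00000868 × 10000) = 0.91686
Parallel (condenser-water pump and expansion valve): 1 − (1 − 0.77802)(1 − 0.90846) = 0.97968
Series (cooling-tower fan and chiller compressor): 0.81140 × 0.88426 = 0.71749
Series (chilled-water pump and control panel): 0.92478 × 0.91686 = 0.84789
Parallel ([0.71749] and [0.84789]): 1 − (1 − 0.71749)(1 − 0.84789) = 0.95703
Series (flow switch, [0.97968], and [0.95703]): 0.75352 × 0.97968 × 0.95703 = 0.706

0.706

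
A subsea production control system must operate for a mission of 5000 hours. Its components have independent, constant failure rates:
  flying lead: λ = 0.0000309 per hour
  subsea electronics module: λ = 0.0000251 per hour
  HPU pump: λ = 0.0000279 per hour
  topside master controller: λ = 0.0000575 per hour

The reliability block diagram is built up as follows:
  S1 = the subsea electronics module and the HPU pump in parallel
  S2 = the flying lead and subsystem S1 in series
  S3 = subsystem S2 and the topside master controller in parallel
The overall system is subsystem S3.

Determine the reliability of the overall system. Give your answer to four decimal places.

R(flying lead) = exp(−0.0000309 × 5000) = 0.856843
R(subsea electronics module) = exp(−0.0000251 × 5000) = 0.882056
R(HPU pump) = exp(−0.0000279 × 5000) = 0.869793
R(topside master controller) = exp(−0.0000575 × 5000) = 0.750137
Parallel (subsea electronics module and HPU pump): 1 − (1 − 0.882056)(1 − 0.869793) = 0.984643
Series (flying lead and [0.984643]): 0.856843 × 0.984643 = 0.843684
Parallel ([0.843684] and topside master controller): 1 − (1 − 0.843684)(1 − 0.750137) = 0.9609

0.9609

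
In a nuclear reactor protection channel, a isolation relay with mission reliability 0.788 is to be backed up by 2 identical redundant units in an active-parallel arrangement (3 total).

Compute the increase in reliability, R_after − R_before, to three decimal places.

R_before = 0.788
R_after = 1 − (1 − 0.788)^3 = 0.990
ΔR = 0.990 − 0.788 = 0.202

0.202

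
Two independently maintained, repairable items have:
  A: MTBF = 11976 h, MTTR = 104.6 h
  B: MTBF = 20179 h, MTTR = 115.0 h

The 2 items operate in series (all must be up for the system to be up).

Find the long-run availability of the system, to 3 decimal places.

0.986

A(A) = MTBF/(MTBF+MTTR) = 11976/(11976+104.6) = 0.991341
A(B) = MTBF/(MTBF+MTTR) = 20179/(20179+115.0) = 0.994333
Series availability: 0.991341 × 0.994333 = 0.986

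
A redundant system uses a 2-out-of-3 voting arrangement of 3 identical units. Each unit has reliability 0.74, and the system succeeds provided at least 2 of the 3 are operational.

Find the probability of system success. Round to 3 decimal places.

0.832

R = Σ_{i=2}^{3} C(3,i) p^i (1−p)^{3−i} with p = 0.74
C(3,2)·0.74^2·0.26^1 = 0.42713
C(3,3)·0.74^3·0.26^0 = 0.40522
Sum = 0.832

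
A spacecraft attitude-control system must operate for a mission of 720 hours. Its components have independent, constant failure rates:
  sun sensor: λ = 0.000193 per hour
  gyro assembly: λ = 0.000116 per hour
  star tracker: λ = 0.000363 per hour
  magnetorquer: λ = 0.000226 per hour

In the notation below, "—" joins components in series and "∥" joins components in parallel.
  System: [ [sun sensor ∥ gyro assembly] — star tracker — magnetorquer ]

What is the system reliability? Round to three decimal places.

0.648

R(sun sensor) = exp(−0.000193 × 720) = 0.87026
R(gyro assembly) = exp(−0.000116 × 720) = 0.91987
R(star tracker) = exp(−0.000363 × 720) = 0.77000
R(magnetorquer) = exp(−0.000226 × 720) = 0.84983
Parallel (sun sensor and gyro assembly): 1 − (1 − 0.87026)(1 − 0.91987) = 0.98960
Series ([0.98960], star tracker, and magnetorquer): 0.98960 × 0.77000 × 0.84983 = 0.648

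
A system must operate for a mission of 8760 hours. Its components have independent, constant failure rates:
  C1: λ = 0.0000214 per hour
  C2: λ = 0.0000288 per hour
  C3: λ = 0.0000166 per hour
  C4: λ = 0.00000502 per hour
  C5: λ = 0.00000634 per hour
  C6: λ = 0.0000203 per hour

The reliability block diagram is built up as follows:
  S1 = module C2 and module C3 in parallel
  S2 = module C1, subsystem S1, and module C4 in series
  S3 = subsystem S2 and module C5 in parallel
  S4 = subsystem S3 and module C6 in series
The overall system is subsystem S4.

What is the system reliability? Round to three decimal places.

R(C1) = exp(−0.0000214 × 8760) = 0.82906
R(C2) = exp(−0.0000288 × 8760) = 0.77702
R(C3) = exp(−0.0000166 × 8760) = 0.86466
R(C4) = exp(−0.00000502 × 8760) = 0.95698
R(C5) = exp(−0.00000634 × 8760) = 0.94598
R(C6) = exp(−0.0000203 × 8760) = 0.83709
Parallel (C2 and C3): 1 − (1 − 0.77702)(1 − 0.86466) = 0.96982
Series (C1, [0.96982], and C4): 0.82906 × 0.96982 × 0.95698 = 0.76945
Parallel ([0.76945] and C5): 1 − (1 − 0.76945)(1 − 0.94598) = 0.98755
Series ([0.98755] and C6): 0.98755 × 0.83709 = 0.827

0.827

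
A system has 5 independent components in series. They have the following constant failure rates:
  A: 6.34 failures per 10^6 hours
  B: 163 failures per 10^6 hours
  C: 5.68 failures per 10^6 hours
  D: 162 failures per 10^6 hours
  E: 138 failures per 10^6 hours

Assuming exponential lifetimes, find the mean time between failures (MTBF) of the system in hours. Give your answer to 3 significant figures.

Series of exponential components: λ_sys = Σ λ_i
λ_sys = 0.00000634 + 0.000163 + 0.00000568 + 0.000162 + 0.000138 = 4.7502e-04 /h
MTBF = 1 / λ_sys = 2110 h

2110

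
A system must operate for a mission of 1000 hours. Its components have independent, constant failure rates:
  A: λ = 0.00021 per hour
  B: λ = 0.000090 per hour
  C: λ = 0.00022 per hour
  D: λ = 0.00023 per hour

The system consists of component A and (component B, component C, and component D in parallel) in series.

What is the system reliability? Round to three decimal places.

0.808

R(A) = exp(−0.00021 × 1000) = 0.81058
R(B) = exp(−0.000090 × 1000) = 0.91393
R(C) = exp(−0.00022 × 1000) = 0.80252
R(D) = exp(−0.00023 × 1000) = 0.79453
Parallel (B, C, and D): 1 − (1 − 0.91393)(1 − 0.80252)(1 − 0.79453) = 0.99651
Series (A and [0.99651]): 0.81058 × 0.99651 = 0.808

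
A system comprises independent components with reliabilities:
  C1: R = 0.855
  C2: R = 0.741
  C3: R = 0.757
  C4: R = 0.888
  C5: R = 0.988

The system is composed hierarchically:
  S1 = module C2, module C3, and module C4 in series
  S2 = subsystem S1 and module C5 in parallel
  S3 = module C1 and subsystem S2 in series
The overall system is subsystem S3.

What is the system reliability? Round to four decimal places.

0.8499

Series (C2, C3, and C4): 0.741000 × 0.757000 × 0.888000 = 0.498112
Parallel ([0.498112] and C5): 1 − (1 − 0.498112)(1 − 0.988000) = 0.993977
Series (C1 and [0.993977]): 0.855000 × 0.993977 = 0.8499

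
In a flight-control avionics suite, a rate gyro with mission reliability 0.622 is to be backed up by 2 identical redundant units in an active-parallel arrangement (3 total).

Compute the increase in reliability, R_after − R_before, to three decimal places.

R_before = 0.622
R_after = 1 − (1 − 0.622)^3 = 0.946
ΔR = 0.946 − 0.622 = 0.324

0.324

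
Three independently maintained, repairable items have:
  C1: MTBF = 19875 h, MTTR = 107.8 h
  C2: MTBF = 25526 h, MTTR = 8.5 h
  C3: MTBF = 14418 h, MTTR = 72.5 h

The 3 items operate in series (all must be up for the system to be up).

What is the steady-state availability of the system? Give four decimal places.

A(C1) = MTBF/(MTBF+MTTR) = 19875/(19875+107.8) = 0.994605
A(C2) = MTBF/(MTBF+MTTR) = 25526/(25526+8.5) = 0.999667
A(C3) = MTBF/(MTBF+MTTR) = 14418/(14418+72.5) = 0.994997
Series availability: 0.994605 × 0.999667 × 0.994997 = 0.9893

0.9893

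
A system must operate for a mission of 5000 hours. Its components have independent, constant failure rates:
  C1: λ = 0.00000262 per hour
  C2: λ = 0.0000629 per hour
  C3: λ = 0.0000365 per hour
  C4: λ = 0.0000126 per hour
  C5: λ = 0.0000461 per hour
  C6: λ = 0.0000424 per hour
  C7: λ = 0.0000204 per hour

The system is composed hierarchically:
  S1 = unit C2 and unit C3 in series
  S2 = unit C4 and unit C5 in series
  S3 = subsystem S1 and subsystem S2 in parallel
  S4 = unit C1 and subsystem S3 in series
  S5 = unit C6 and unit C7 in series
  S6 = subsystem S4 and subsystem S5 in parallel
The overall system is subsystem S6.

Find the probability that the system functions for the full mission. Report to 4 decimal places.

0.9700

R(C1) = exp(−0.00000262 × 5000) = 0.986985
R(C2) = exp(−0.0000629 × 5000) = 0.730154
R(C3) = exp(−0.0000365 × 5000) = 0.833185
R(C4) = exp(−0.0000126 × 5000) = 0.938943
R(C5) = exp(−0.0000461 × 5000) = 0.794136
R(C6) = exp(−0.0000424 × 5000) = 0.808965
R(C7) = exp(−0.0000204 × 5000) = 0.903030
Series (C2 and C3): 0.730154 × 0.833185 = 0.608353
Series (C4 and C5): 0.938943 × 0.794136 = 0.745648
Parallel ([0.608353] and [0.745648]): 1 − (1 − 0.608353)(1 − 0.745648) = 0.900384
Series (C1 and [0.900384]): 0.986985 × 0.900384 = 0.888666
Series (C6 and C7): 0.808965 × 0.903030 = 0.730520
Parallel ([0.888666] and [0.730520]): 1 − (1 − 0.888666)(1 − 0.730520) = 0.9700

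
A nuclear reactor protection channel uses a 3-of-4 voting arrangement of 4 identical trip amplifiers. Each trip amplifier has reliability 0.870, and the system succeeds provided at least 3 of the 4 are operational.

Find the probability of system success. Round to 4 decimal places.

0.9153

R = Σ_{i=3}^{4} C(4,i) p^i (1−p)^{4−i} with p = 0.870
C(4,3)·0.870^3·0.130^1 = 0.342422
C(4,4)·0.870^4·0.130^0 = 0.572898
Sum = 0.9153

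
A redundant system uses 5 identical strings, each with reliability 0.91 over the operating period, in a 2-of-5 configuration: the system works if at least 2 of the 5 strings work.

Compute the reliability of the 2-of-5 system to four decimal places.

0.9997

R = Σ_{i=2}^{5} C(5,i) p^i (1−p)^{5−i} with p = 0.91
C(5,2)·0.91^2·0.09^3 = 0.006037
C(5,3)·0.91^3·0.09^2 = 0.061039
C(5,4)·0.91^4·0.09^1 = 0.308587
C(5,5)·0.91^5·0.09^0 = 0.624032
Sum = 0.9997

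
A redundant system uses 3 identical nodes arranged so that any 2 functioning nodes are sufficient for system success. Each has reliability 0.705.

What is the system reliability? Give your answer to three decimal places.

0.790

R = Σ_{i=2}^{3} C(3,i) p^i (1−p)^{3−i} with p = 0.705
C(3,2)·0.705^2·0.295^1 = 0.43987
C(3,3)·0.705^3·0.295^0 = 0.35040
Sum = 0.790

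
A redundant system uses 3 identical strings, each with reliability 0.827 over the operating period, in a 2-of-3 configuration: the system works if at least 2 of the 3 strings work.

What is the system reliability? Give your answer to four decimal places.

R = Σ_{i=2}^{3} C(3,i) p^i (1−p)^{3−i} with p = 0.827
C(3,2)·0.827^2·0.173^1 = 0.354959
C(3,3)·0.827^3·0.173^0 = 0.565609
Sum = 0.9206

0.9206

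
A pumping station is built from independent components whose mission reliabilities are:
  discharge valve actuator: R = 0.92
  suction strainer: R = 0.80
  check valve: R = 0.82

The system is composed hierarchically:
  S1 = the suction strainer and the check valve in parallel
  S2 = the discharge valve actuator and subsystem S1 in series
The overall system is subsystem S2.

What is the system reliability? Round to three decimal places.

0.887

Parallel (suction strainer and check valve): 1 − (1 − 0.80000)(1 − 0.82000) = 0.96400
Series (discharge valve actuator and [0.96400]): 0.92000 × 0.96400 = 0.887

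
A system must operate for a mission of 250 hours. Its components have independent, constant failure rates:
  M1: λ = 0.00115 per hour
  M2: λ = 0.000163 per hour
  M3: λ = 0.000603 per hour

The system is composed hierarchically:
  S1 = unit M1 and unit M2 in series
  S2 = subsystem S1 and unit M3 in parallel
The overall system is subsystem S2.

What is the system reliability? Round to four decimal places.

0.9608

R(M1) = exp(−0.00115 × 250) = 0.750137
R(M2) = exp(−0.000163 × 250) = 0.960069
R(M3) = exp(−0.000603 × 250) = 0.860063
Series (M1 and M2): 0.750137 × 0.960069 = 0.720183
Parallel ([0.720183] and M3): 1 − (1 − 0.720183)(1 − 0.860063) = 0.9608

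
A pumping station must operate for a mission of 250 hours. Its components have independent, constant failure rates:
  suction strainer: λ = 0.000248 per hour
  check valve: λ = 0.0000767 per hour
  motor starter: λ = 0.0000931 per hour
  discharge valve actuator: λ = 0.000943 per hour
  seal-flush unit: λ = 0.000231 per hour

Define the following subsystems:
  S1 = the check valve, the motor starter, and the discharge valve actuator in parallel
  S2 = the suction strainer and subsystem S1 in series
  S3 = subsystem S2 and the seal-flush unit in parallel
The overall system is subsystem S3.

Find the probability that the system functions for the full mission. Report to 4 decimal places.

0.9966

R(suction strainer) = exp(−0.000248 × 250) = 0.939883
R(check valve) = exp(−0.0000767 × 250) = 0.981008
R(motor starter) = exp(−0.0000931 × 250) = 0.976994
R(discharge valve actuator) = exp(−0.000943 × 250) = 0.789978
R(seal-flush unit) = exp(−0.000231 × 250) = 0.943886
Parallel (check valve, motor starter, and discharge valve actuator): 1 − (1 − 0.981008)(1 − 0.976994)(1 − 0.789978) = 0.999908
Series (suction strainer and [0.999908]): 0.939883 × 0.999908 = 0.939797
Parallel ([0.939797] and seal-flush unit): 1 − (1 − 0.939797)(1 − 0.943886) = 0.9966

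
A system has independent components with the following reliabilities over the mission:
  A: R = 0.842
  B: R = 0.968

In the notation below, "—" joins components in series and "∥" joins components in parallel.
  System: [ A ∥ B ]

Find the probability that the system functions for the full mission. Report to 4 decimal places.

Parallel (A and B): 1 − (1 − 0.842000)(1 − 0.968000) = 0.9949

0.9949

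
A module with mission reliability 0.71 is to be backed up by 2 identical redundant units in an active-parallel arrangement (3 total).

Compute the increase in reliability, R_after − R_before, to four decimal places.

0.2656

R_before = 0.71
R_after = 1 − (1 − 0.71)^3 = 0.9756
ΔR = 0.9756 − 0.71 = 0.2656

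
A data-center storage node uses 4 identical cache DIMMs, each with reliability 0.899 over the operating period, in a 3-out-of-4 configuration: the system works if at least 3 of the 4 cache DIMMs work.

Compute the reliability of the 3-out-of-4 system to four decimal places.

0.9467

R = Σ_{i=3}^{4} C(4,i) p^i (1−p)^{4−i} with p = 0.899
C(4,3)·0.899^3·0.101^1 = 0.293535
C(4,4)·0.899^4·0.101^0 = 0.653189
Sum = 0.9467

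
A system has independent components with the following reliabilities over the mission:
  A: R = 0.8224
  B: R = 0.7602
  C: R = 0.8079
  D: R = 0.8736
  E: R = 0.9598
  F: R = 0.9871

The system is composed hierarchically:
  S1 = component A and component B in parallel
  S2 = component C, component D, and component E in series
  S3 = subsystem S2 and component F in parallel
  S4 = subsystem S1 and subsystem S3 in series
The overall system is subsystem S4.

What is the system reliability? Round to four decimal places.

0.9534

Parallel (A and B): 1 − (1 − 0.822400)(1 − 0.760200) = 0.957412
Series (C, D, and E): 0.807900 × 0.873600 × 0.959800 = 0.677409
Parallel ([0.677409] and F): 1 − (1 − 0.677409)(1 − 0.987100) = 0.995839
Series ([0.957412] and [0.995839]): 0.957412 × 0.995839 = 0.9534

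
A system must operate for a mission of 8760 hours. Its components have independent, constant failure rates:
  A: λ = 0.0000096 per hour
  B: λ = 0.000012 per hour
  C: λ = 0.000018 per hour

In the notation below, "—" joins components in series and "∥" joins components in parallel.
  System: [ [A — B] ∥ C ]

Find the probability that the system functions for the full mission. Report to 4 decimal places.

0.9749

R(A) = exp(−0.0000096 × 8760) = 0.919343
R(B) = exp(−0.000012 × 8760) = 0.900216
R(C) = exp(−0.000018 × 8760) = 0.854123
Series (A and B): 0.919343 × 0.900216 = 0.827607
Parallel ([0.827607] and C): 1 − (1 − 0.827607)(1 − 0.854123) = 0.9749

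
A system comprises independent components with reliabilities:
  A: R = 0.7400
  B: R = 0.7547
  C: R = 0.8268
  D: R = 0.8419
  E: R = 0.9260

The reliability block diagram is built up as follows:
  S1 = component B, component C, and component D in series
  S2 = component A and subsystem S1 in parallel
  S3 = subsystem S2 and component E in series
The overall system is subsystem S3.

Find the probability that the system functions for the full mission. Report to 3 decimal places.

0.812

Series (B, C, and D): 0.75470 × 0.82680 × 0.84190 = 0.52533
Parallel (A and [0.52533]): 1 − (1 − 0.74000)(1 − 0.52533) = 0.87659
Series ([0.87659] and E): 0.87659 × 0.92600 = 0.812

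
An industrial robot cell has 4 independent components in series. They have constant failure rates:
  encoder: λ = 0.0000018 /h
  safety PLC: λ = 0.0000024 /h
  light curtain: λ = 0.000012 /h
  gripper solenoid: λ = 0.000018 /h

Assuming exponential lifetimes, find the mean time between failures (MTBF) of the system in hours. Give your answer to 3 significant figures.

Series of exponential components: λ_sys = Σ λ_i
λ_sys = 0.0000018 + 0.0000024 + 0.000012 + 0.000018 = 3.4200e-05 /h
MTBF = 1 / λ_sys = 29200 h

29200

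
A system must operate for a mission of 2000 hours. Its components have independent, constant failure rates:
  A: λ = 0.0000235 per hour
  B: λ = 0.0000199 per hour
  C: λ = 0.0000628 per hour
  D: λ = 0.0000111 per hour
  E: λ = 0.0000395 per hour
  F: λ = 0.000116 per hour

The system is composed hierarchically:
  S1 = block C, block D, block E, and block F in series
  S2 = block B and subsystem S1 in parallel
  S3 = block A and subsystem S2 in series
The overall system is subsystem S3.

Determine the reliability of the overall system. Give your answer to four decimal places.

0.9404

R(A) = exp(−0.0000235 × 2000) = 0.954087
R(B) = exp(−0.0000199 × 2000) = 0.960982
R(C) = exp(−0.0000628 × 2000) = 0.881968
R(D) = exp(−0.0000111 × 2000) = 0.978045
R(E) = exp(−0.0000395 × 2000) = 0.924040
R(F) = exp(−0.000116 × 2000) = 0.792946
Series (C, D, E, and F): 0.881968 × 0.978045 × 0.924040 × 0.792946 = 0.632042
Parallel (B and [0.632042]): 1 − (1 − 0.960982)(1 − 0.632042) = 0.985643
Series (A and [0.985643]): 0.954087 × 0.985643 = 0.9404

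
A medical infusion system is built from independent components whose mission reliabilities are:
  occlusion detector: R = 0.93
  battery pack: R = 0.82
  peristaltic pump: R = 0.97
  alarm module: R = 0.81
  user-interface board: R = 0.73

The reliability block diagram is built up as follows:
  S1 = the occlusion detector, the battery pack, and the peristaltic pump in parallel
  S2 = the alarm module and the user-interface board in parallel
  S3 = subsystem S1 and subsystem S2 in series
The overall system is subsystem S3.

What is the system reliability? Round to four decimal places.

Parallel (occlusion detector, battery pack, and peristaltic pump): 1 − (1 − 0.930000)(1 − 0.820000)(1 − 0.970000) = 0.999622
Parallel (alarm module and user-interface board): 1 − (1 − 0.810000)(1 − 0.730000) = 0.948700
Series ([0.999622] and [0.948700]): 0.999622 × 0.948700 = 0.9483

0.9483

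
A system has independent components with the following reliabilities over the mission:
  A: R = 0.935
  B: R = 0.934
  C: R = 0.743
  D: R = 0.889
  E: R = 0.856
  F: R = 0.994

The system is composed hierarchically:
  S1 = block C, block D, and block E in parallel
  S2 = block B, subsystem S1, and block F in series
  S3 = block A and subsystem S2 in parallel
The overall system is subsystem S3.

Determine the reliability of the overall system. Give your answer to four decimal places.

0.9951

Parallel (C, D, and E): 1 − (1 − 0.743000)(1 − 0.889000)(1 − 0.856000) = 0.995892
Series (B, [0.995892], and F): 0.934000 × 0.995892 × 0.994000 = 0.924582
Parallel (A and [0.924582]): 1 − (1 − 0.935000)(1 − 0.924582) = 0.9951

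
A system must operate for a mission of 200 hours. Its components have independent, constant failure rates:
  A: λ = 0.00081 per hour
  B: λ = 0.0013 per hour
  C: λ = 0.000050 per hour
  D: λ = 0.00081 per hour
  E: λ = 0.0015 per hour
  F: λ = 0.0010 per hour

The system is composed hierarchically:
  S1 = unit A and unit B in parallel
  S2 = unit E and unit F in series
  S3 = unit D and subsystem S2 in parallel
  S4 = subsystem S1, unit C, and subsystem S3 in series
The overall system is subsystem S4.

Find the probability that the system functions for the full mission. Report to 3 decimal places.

R(A) = exp(−0.00081 × 200) = 0.85044
R(B) = exp(−0.0013 × 200) = 0.77105
R(C) = exp(−0.000050 × 200) = 0.99005
R(D) = exp(−0.00081 × 200) = 0.85044
R(E) = exp(−0.0015 × 200) = 0.74082
R(F) = exp(−0.0010 × 200) = 0.81873
Parallel (A and B): 1 − (1 − 0.85044)(1 − 0.77105) = 0.96576
Series (E and F): 0.74082 × 0.81873 = 0.60653
Parallel (D and [0.60653]): 1 − (1 − 0.85044)(1 − 0.60653) = 0.94115
Series ([0.96576], C, and [0.94115]): 0.96576 × 0.99005 × 0.94115 = 0.900

0.900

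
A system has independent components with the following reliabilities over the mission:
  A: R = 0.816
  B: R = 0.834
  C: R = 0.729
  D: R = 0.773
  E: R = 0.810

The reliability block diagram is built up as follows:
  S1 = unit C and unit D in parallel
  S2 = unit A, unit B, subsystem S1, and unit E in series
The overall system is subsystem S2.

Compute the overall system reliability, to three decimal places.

0.517

Parallel (C and D): 1 − (1 − 0.72900)(1 − 0.77300) = 0.93848
Series (A, B, [0.93848], and E): 0.81600 × 0.83400 × 0.93848 × 0.81000 = 0.517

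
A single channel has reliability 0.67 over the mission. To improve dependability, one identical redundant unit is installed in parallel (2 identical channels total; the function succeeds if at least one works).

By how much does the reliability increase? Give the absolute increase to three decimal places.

R_before = 0.67
R_after = 1 − (1 − 0.67)^2 = 0.891
ΔR = 0.891 − 0.67 = 0.221

0.221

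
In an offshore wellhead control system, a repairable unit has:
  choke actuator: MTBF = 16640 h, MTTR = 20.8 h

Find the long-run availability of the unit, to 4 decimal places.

A(choke actuator) = MTBF/(MTBF+MTTR) = 16640/(16640+20.8) = 0.9988

0.9988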